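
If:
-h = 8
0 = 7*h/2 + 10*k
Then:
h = -8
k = 14/5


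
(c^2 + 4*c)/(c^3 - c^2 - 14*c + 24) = c/(c^2 - 5*c + 6)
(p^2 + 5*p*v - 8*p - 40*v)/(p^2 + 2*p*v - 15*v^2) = (p - 8)/(p - 3*v)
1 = 1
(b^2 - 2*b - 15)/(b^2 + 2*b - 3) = (b - 5)/(b - 1)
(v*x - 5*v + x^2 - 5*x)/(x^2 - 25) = (v + x)/(x + 5)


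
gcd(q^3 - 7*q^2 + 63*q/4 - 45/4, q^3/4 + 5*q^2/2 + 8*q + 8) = 1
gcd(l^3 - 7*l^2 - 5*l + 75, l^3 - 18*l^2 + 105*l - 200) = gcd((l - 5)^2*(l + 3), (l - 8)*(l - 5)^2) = l^2 - 10*l + 25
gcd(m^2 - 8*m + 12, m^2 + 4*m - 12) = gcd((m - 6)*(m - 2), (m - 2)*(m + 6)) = m - 2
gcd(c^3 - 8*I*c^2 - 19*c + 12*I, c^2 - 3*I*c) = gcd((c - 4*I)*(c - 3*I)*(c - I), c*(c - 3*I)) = c - 3*I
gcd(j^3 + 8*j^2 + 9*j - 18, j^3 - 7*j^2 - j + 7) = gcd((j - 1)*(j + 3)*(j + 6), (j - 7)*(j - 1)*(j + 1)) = j - 1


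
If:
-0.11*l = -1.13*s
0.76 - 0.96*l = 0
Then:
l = 0.79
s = 0.08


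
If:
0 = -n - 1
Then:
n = -1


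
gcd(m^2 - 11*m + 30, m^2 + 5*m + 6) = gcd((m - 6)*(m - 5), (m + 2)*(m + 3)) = 1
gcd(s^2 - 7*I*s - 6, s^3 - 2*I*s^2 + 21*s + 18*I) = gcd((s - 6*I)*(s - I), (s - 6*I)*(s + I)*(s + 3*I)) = s - 6*I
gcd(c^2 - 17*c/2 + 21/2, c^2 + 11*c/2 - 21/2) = c - 3/2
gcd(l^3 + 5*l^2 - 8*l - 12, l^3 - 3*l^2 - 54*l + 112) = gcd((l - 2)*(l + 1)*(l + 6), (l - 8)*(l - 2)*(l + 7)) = l - 2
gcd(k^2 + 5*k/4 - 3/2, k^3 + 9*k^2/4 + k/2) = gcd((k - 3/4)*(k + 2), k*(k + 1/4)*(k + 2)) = k + 2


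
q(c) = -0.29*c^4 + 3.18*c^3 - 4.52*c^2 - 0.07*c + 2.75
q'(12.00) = -739.27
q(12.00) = -1167.37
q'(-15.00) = 6197.03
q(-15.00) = -26426.95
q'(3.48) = 35.12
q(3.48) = 39.25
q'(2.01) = 10.88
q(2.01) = 5.44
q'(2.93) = 26.16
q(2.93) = 22.36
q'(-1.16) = 25.06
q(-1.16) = -8.74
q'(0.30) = -1.95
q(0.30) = 2.41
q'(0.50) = -2.35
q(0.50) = 1.96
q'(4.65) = 47.54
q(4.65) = 88.84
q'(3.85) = 40.34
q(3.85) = 53.24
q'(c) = -1.16*c^3 + 9.54*c^2 - 9.04*c - 0.07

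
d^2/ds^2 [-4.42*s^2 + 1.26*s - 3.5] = -8.84000000000000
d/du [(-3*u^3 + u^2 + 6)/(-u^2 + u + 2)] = (u*(2 - 9*u)*(-u^2 + u + 2) + (2*u - 1)*(-3*u^3 + u^2 + 6))/(-u^2 + u + 2)^2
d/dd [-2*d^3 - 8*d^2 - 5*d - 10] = -6*d^2 - 16*d - 5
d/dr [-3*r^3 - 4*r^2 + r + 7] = -9*r^2 - 8*r + 1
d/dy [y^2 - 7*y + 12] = 2*y - 7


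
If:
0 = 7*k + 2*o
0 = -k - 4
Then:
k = -4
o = 14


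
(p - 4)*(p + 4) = p^2 - 16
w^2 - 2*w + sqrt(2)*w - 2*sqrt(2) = (w - 2)*(w + sqrt(2))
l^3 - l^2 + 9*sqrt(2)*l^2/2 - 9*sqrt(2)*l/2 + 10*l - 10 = (l - 1)*(l + 2*sqrt(2))*(l + 5*sqrt(2)/2)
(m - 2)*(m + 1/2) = m^2 - 3*m/2 - 1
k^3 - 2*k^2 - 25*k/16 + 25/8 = (k - 2)*(k - 5/4)*(k + 5/4)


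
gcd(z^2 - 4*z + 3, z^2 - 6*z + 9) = z - 3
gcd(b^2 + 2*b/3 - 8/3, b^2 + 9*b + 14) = b + 2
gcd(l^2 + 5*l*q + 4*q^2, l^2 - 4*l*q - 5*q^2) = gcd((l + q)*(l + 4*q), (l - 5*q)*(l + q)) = l + q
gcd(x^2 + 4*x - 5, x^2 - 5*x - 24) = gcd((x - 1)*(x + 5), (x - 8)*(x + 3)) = 1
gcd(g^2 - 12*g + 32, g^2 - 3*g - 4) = g - 4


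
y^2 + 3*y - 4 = (y - 1)*(y + 4)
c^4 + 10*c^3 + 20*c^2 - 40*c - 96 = (c - 2)*(c + 2)*(c + 4)*(c + 6)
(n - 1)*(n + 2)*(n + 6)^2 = n^4 + 13*n^3 + 46*n^2 + 12*n - 72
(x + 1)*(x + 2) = x^2 + 3*x + 2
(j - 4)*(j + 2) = j^2 - 2*j - 8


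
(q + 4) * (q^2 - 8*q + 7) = q^3 - 4*q^2 - 25*q + 28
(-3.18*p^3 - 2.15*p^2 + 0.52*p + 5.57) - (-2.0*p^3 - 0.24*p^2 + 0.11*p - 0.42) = -1.18*p^3 - 1.91*p^2 + 0.41*p + 5.99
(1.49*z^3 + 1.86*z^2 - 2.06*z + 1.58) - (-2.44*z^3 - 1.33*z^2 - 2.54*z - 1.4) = 3.93*z^3 + 3.19*z^2 + 0.48*z + 2.98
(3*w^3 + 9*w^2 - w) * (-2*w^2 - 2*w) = -6*w^5 - 24*w^4 - 16*w^3 + 2*w^2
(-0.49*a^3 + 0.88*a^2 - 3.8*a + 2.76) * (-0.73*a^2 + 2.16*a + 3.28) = 0.3577*a^5 - 1.7008*a^4 + 3.0676*a^3 - 7.3364*a^2 - 6.5024*a + 9.0528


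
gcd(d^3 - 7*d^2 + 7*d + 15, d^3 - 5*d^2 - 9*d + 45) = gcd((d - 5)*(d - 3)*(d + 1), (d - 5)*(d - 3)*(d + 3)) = d^2 - 8*d + 15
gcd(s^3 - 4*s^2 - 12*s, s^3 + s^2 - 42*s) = s^2 - 6*s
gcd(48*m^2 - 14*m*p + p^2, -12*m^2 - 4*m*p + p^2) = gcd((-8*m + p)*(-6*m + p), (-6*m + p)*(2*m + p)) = -6*m + p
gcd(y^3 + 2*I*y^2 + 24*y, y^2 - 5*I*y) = y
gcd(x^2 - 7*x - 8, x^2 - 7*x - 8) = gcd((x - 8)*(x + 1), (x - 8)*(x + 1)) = x^2 - 7*x - 8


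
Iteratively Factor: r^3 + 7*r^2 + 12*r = (r + 3)*(r^2 + 4*r) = r*(r + 3)*(r + 4)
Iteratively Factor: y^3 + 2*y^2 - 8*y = (y + 4)*(y^2 - 2*y) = (y - 2)*(y + 4)*(y)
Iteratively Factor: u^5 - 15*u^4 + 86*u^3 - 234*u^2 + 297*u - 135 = (u - 3)*(u^4 - 12*u^3 + 50*u^2 - 84*u + 45) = (u - 3)*(u - 1)*(u^3 - 11*u^2 + 39*u - 45) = (u - 3)^2*(u - 1)*(u^2 - 8*u + 15) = (u - 3)^3*(u - 1)*(u - 5)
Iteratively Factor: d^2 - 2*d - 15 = (d + 3)*(d - 5)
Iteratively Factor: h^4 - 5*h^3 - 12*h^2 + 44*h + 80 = (h - 5)*(h^3 - 12*h - 16) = (h - 5)*(h - 4)*(h^2 + 4*h + 4) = (h - 5)*(h - 4)*(h + 2)*(h + 2)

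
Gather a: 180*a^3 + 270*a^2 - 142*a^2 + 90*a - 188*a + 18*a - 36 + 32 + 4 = 180*a^3 + 128*a^2 - 80*a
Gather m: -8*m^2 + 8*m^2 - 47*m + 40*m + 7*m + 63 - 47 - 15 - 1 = 0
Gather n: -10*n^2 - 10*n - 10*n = -10*n^2 - 20*n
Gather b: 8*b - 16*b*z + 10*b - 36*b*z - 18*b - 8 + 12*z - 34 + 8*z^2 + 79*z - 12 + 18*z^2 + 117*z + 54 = -52*b*z + 26*z^2 + 208*z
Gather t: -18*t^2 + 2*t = -18*t^2 + 2*t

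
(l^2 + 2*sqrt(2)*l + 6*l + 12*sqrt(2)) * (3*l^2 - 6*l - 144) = 3*l^4 + 6*sqrt(2)*l^3 + 12*l^3 - 180*l^2 + 24*sqrt(2)*l^2 - 864*l - 360*sqrt(2)*l - 1728*sqrt(2)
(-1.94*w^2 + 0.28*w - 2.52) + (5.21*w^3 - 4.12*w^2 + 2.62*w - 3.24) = 5.21*w^3 - 6.06*w^2 + 2.9*w - 5.76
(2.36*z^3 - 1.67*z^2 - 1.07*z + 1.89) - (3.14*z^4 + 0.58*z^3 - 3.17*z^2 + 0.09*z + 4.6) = -3.14*z^4 + 1.78*z^3 + 1.5*z^2 - 1.16*z - 2.71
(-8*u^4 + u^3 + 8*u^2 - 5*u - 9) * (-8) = 64*u^4 - 8*u^3 - 64*u^2 + 40*u + 72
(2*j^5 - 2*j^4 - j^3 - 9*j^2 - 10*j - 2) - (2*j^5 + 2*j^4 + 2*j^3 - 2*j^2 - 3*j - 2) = -4*j^4 - 3*j^3 - 7*j^2 - 7*j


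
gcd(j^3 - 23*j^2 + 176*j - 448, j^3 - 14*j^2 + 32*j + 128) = j^2 - 16*j + 64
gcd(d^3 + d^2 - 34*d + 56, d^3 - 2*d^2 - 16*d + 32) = d^2 - 6*d + 8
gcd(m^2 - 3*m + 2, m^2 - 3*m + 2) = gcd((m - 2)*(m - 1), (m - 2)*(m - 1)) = m^2 - 3*m + 2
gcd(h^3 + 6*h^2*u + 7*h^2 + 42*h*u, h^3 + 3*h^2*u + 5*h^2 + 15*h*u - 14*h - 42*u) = h + 7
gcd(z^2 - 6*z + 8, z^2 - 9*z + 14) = z - 2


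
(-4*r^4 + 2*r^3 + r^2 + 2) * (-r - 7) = 4*r^5 + 26*r^4 - 15*r^3 - 7*r^2 - 2*r - 14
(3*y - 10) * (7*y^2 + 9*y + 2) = 21*y^3 - 43*y^2 - 84*y - 20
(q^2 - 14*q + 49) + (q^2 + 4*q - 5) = 2*q^2 - 10*q + 44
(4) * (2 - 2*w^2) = 8 - 8*w^2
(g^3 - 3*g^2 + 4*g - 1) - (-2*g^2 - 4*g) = g^3 - g^2 + 8*g - 1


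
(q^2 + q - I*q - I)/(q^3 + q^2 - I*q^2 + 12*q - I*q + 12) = (q - I)/(q^2 - I*q + 12)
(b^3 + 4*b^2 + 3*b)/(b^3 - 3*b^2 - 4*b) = (b + 3)/(b - 4)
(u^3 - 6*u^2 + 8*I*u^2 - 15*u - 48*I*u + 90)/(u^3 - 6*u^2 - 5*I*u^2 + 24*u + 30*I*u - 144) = (u + 5*I)/(u - 8*I)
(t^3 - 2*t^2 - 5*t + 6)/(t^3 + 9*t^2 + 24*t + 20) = (t^2 - 4*t + 3)/(t^2 + 7*t + 10)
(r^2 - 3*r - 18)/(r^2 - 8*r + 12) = (r + 3)/(r - 2)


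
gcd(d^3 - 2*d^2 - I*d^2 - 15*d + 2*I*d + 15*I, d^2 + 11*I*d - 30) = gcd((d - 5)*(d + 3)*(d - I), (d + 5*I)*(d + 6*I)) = 1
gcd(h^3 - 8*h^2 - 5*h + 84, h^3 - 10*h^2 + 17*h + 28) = h^2 - 11*h + 28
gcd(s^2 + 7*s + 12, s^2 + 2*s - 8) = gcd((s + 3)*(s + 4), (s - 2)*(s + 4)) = s + 4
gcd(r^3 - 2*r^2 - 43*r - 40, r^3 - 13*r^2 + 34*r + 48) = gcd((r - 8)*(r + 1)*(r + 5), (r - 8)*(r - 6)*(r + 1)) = r^2 - 7*r - 8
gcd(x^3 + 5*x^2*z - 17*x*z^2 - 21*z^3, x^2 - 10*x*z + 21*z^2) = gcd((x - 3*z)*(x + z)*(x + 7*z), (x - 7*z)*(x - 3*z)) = x - 3*z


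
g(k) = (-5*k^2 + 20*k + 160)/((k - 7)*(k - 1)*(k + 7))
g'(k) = (20 - 10*k)/((k - 7)*(k - 1)*(k + 7)) - (-5*k^2 + 20*k + 160)/((k - 7)*(k - 1)*(k + 7)^2) - (-5*k^2 + 20*k + 160)/((k - 7)*(k - 1)^2*(k + 7)) - (-5*k^2 + 20*k + 160)/((k - 7)^2*(k - 1)*(k + 7)) = 5*(k^4 - 8*k^3 - 43*k^2 - 34*k + 1764)/(k^6 - 2*k^5 - 97*k^4 + 196*k^3 + 2303*k^2 - 4802*k + 2401)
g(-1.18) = 1.25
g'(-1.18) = 0.82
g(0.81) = 18.83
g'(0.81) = 101.01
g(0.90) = 36.10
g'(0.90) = 364.60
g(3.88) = -1.66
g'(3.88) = 0.39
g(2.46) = -2.85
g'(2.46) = 1.70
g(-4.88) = -0.38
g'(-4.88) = 0.55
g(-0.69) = 1.75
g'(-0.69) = 1.32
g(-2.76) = 0.43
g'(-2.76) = 0.36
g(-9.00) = 1.33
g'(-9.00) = 0.54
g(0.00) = 3.27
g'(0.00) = 3.67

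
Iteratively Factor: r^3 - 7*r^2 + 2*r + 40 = (r + 2)*(r^2 - 9*r + 20) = (r - 4)*(r + 2)*(r - 5)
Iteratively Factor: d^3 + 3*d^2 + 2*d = (d + 2)*(d^2 + d) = d*(d + 2)*(d + 1)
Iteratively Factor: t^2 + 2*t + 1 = (t + 1)*(t + 1)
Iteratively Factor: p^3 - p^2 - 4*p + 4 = (p - 2)*(p^2 + p - 2) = (p - 2)*(p - 1)*(p + 2)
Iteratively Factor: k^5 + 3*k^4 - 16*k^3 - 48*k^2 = (k + 3)*(k^4 - 16*k^2) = (k - 4)*(k + 3)*(k^3 + 4*k^2) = (k - 4)*(k + 3)*(k + 4)*(k^2) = k*(k - 4)*(k + 3)*(k + 4)*(k)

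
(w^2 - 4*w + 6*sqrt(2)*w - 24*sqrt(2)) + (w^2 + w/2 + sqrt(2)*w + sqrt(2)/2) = 2*w^2 - 7*w/2 + 7*sqrt(2)*w - 47*sqrt(2)/2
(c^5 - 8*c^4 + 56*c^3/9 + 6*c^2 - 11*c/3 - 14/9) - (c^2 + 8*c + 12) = c^5 - 8*c^4 + 56*c^3/9 + 5*c^2 - 35*c/3 - 122/9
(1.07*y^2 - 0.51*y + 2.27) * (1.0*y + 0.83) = 1.07*y^3 + 0.3781*y^2 + 1.8467*y + 1.8841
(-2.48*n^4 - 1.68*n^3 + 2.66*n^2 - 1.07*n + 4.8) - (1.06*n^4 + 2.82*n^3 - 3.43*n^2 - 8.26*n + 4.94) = -3.54*n^4 - 4.5*n^3 + 6.09*n^2 + 7.19*n - 0.140000000000001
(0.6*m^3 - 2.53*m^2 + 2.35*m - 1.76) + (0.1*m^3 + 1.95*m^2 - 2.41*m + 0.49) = 0.7*m^3 - 0.58*m^2 - 0.0600000000000001*m - 1.27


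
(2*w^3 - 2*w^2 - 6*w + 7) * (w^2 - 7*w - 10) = 2*w^5 - 16*w^4 - 12*w^3 + 69*w^2 + 11*w - 70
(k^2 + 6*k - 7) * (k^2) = k^4 + 6*k^3 - 7*k^2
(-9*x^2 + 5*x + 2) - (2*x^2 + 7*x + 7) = -11*x^2 - 2*x - 5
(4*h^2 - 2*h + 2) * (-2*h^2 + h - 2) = -8*h^4 + 8*h^3 - 14*h^2 + 6*h - 4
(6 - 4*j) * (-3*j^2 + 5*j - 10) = 12*j^3 - 38*j^2 + 70*j - 60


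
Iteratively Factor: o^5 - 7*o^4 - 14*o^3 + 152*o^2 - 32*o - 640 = (o + 4)*(o^4 - 11*o^3 + 30*o^2 + 32*o - 160) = (o - 4)*(o + 4)*(o^3 - 7*o^2 + 2*o + 40) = (o - 4)^2*(o + 4)*(o^2 - 3*o - 10) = (o - 5)*(o - 4)^2*(o + 4)*(o + 2)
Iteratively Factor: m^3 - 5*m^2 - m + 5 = (m - 5)*(m^2 - 1) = (m - 5)*(m - 1)*(m + 1)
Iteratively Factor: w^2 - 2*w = (w)*(w - 2)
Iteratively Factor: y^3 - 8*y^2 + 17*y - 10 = (y - 1)*(y^2 - 7*y + 10) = (y - 5)*(y - 1)*(y - 2)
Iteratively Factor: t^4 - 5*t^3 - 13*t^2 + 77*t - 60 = (t + 4)*(t^3 - 9*t^2 + 23*t - 15) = (t - 3)*(t + 4)*(t^2 - 6*t + 5) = (t - 5)*(t - 3)*(t + 4)*(t - 1)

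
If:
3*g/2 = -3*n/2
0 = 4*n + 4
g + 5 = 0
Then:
No Solution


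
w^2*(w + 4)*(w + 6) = w^4 + 10*w^3 + 24*w^2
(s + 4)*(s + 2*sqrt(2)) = s^2 + 2*sqrt(2)*s + 4*s + 8*sqrt(2)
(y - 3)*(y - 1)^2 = y^3 - 5*y^2 + 7*y - 3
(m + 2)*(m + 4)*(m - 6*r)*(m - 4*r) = m^4 - 10*m^3*r + 6*m^3 + 24*m^2*r^2 - 60*m^2*r + 8*m^2 + 144*m*r^2 - 80*m*r + 192*r^2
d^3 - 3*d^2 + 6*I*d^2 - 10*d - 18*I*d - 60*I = (d - 5)*(d + 2)*(d + 6*I)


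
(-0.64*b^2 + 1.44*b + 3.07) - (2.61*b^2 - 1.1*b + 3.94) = -3.25*b^2 + 2.54*b - 0.87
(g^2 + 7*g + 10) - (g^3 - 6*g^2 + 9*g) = -g^3 + 7*g^2 - 2*g + 10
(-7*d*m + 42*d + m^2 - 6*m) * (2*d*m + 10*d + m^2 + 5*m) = -14*d^2*m^2 + 14*d^2*m + 420*d^2 - 5*d*m^3 + 5*d*m^2 + 150*d*m + m^4 - m^3 - 30*m^2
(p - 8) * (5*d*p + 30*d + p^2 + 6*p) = 5*d*p^2 - 10*d*p - 240*d + p^3 - 2*p^2 - 48*p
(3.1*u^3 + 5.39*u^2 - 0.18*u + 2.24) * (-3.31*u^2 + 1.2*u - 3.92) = -10.261*u^5 - 14.1209*u^4 - 5.0882*u^3 - 28.7592*u^2 + 3.3936*u - 8.7808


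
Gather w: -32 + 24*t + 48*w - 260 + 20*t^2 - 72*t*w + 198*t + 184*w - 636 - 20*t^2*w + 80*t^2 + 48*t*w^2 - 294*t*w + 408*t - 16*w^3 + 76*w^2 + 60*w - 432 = 100*t^2 + 630*t - 16*w^3 + w^2*(48*t + 76) + w*(-20*t^2 - 366*t + 292) - 1360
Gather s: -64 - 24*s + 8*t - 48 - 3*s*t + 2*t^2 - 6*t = s*(-3*t - 24) + 2*t^2 + 2*t - 112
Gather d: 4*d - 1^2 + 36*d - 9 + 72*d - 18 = 112*d - 28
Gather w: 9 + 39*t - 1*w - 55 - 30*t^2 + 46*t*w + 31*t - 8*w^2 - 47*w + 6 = -30*t^2 + 70*t - 8*w^2 + w*(46*t - 48) - 40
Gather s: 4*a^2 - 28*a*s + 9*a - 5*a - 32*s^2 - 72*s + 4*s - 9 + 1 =4*a^2 + 4*a - 32*s^2 + s*(-28*a - 68) - 8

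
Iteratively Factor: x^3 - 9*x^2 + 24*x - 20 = (x - 2)*(x^2 - 7*x + 10) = (x - 5)*(x - 2)*(x - 2)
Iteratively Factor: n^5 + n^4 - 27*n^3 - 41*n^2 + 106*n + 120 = (n + 1)*(n^4 - 27*n^2 - 14*n + 120) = (n + 1)*(n + 4)*(n^3 - 4*n^2 - 11*n + 30) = (n + 1)*(n + 3)*(n + 4)*(n^2 - 7*n + 10) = (n - 5)*(n + 1)*(n + 3)*(n + 4)*(n - 2)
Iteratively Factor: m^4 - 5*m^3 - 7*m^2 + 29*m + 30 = (m + 2)*(m^3 - 7*m^2 + 7*m + 15) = (m - 3)*(m + 2)*(m^2 - 4*m - 5) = (m - 5)*(m - 3)*(m + 2)*(m + 1)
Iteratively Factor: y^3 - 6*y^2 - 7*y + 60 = (y + 3)*(y^2 - 9*y + 20) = (y - 4)*(y + 3)*(y - 5)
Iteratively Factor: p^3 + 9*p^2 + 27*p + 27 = (p + 3)*(p^2 + 6*p + 9) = (p + 3)^2*(p + 3)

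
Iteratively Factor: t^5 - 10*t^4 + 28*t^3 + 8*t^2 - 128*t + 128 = (t - 4)*(t^4 - 6*t^3 + 4*t^2 + 24*t - 32) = (t - 4)*(t + 2)*(t^3 - 8*t^2 + 20*t - 16) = (t - 4)*(t - 2)*(t + 2)*(t^2 - 6*t + 8) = (t - 4)*(t - 2)^2*(t + 2)*(t - 4)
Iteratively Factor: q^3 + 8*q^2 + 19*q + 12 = (q + 3)*(q^2 + 5*q + 4) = (q + 3)*(q + 4)*(q + 1)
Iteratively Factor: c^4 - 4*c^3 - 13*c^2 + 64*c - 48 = (c - 4)*(c^3 - 13*c + 12) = (c - 4)*(c - 3)*(c^2 + 3*c - 4) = (c - 4)*(c - 3)*(c + 4)*(c - 1)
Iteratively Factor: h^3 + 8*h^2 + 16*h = (h)*(h^2 + 8*h + 16) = h*(h + 4)*(h + 4)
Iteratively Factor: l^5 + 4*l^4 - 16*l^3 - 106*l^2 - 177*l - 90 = (l - 5)*(l^4 + 9*l^3 + 29*l^2 + 39*l + 18) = (l - 5)*(l + 3)*(l^3 + 6*l^2 + 11*l + 6) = (l - 5)*(l + 3)^2*(l^2 + 3*l + 2) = (l - 5)*(l + 1)*(l + 3)^2*(l + 2)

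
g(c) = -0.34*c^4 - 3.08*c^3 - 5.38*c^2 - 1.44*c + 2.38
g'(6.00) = -692.40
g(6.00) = -1305.86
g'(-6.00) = 24.24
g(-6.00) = 41.98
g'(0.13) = -3.00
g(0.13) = 2.10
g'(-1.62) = -2.48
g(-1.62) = 1.35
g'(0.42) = -7.69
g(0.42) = 0.59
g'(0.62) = -11.99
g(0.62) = -1.37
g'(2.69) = -123.72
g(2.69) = -118.18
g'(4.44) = -350.41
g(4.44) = -511.79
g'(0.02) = -1.66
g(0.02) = 2.35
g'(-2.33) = -9.33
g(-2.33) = 5.47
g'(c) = -1.36*c^3 - 9.24*c^2 - 10.76*c - 1.44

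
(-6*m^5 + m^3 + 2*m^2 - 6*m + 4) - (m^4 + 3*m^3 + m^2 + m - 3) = -6*m^5 - m^4 - 2*m^3 + m^2 - 7*m + 7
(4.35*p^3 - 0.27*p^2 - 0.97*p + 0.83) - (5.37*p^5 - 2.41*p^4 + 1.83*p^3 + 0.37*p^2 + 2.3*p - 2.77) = -5.37*p^5 + 2.41*p^4 + 2.52*p^3 - 0.64*p^2 - 3.27*p + 3.6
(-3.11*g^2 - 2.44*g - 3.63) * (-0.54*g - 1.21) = 1.6794*g^3 + 5.0807*g^2 + 4.9126*g + 4.3923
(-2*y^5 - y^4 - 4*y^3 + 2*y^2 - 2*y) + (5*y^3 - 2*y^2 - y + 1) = -2*y^5 - y^4 + y^3 - 3*y + 1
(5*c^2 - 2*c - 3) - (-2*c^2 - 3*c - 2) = 7*c^2 + c - 1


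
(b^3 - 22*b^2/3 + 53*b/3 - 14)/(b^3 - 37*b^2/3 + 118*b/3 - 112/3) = (b - 3)/(b - 8)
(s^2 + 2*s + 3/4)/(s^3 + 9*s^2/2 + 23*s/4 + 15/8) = 2/(2*s + 5)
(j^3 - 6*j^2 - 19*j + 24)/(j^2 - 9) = (j^2 - 9*j + 8)/(j - 3)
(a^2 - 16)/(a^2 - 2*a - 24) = (a - 4)/(a - 6)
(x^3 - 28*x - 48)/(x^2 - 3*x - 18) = (x^2 + 6*x + 8)/(x + 3)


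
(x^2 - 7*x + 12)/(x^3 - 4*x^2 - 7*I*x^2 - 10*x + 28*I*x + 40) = (x - 3)/(x^2 - 7*I*x - 10)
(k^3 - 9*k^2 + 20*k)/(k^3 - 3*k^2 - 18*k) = (-k^2 + 9*k - 20)/(-k^2 + 3*k + 18)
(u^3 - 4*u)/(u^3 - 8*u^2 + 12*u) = (u + 2)/(u - 6)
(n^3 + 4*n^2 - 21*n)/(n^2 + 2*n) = (n^2 + 4*n - 21)/(n + 2)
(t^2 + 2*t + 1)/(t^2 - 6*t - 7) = (t + 1)/(t - 7)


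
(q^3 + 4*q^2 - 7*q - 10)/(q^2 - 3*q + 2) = (q^2 + 6*q + 5)/(q - 1)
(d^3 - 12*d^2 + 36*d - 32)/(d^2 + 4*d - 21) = (d^3 - 12*d^2 + 36*d - 32)/(d^2 + 4*d - 21)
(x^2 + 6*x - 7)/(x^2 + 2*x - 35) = (x - 1)/(x - 5)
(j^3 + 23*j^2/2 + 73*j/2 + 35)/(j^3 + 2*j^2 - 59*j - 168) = (j^2 + 9*j/2 + 5)/(j^2 - 5*j - 24)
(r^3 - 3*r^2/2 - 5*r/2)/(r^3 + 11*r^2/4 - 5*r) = 2*(2*r^2 - 3*r - 5)/(4*r^2 + 11*r - 20)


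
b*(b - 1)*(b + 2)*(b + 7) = b^4 + 8*b^3 + 5*b^2 - 14*b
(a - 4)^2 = a^2 - 8*a + 16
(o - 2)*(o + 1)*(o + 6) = o^3 + 5*o^2 - 8*o - 12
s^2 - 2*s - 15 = (s - 5)*(s + 3)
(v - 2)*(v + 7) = v^2 + 5*v - 14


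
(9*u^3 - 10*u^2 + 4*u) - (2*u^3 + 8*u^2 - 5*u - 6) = 7*u^3 - 18*u^2 + 9*u + 6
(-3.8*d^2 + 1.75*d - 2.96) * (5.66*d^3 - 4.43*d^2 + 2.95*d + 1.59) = -21.508*d^5 + 26.739*d^4 - 35.7161*d^3 + 12.2333*d^2 - 5.9495*d - 4.7064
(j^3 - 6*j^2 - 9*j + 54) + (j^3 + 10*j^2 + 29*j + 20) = 2*j^3 + 4*j^2 + 20*j + 74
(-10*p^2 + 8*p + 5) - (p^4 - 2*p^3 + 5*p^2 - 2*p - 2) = -p^4 + 2*p^3 - 15*p^2 + 10*p + 7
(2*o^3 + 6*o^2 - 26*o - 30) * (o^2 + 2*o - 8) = 2*o^5 + 10*o^4 - 30*o^3 - 130*o^2 + 148*o + 240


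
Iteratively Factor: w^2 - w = (w)*(w - 1)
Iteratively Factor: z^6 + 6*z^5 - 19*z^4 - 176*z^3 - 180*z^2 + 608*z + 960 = (z - 2)*(z^5 + 8*z^4 - 3*z^3 - 182*z^2 - 544*z - 480) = (z - 2)*(z + 3)*(z^4 + 5*z^3 - 18*z^2 - 128*z - 160) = (z - 2)*(z + 3)*(z + 4)*(z^3 + z^2 - 22*z - 40) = (z - 2)*(z + 2)*(z + 3)*(z + 4)*(z^2 - z - 20) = (z - 2)*(z + 2)*(z + 3)*(z + 4)^2*(z - 5)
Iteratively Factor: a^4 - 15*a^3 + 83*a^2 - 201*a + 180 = (a - 5)*(a^3 - 10*a^2 + 33*a - 36) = (a - 5)*(a - 3)*(a^2 - 7*a + 12) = (a - 5)*(a - 4)*(a - 3)*(a - 3)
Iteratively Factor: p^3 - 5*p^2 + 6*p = (p)*(p^2 - 5*p + 6) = p*(p - 3)*(p - 2)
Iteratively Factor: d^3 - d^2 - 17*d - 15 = (d + 1)*(d^2 - 2*d - 15) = (d + 1)*(d + 3)*(d - 5)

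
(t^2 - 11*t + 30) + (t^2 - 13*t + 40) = 2*t^2 - 24*t + 70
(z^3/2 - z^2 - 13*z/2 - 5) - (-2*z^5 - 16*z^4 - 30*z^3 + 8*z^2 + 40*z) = 2*z^5 + 16*z^4 + 61*z^3/2 - 9*z^2 - 93*z/2 - 5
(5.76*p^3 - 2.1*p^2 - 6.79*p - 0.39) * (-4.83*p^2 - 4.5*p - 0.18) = -27.8208*p^5 - 15.777*p^4 + 41.2089*p^3 + 32.8167*p^2 + 2.9772*p + 0.0702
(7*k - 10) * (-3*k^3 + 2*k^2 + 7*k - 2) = -21*k^4 + 44*k^3 + 29*k^2 - 84*k + 20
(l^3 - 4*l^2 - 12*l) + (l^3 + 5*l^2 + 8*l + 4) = 2*l^3 + l^2 - 4*l + 4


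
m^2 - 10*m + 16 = (m - 8)*(m - 2)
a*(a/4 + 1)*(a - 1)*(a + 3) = a^4/4 + 3*a^3/2 + 5*a^2/4 - 3*a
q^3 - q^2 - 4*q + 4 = (q - 2)*(q - 1)*(q + 2)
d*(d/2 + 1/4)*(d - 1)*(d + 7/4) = d^4/2 + 5*d^3/8 - 11*d^2/16 - 7*d/16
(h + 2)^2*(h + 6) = h^3 + 10*h^2 + 28*h + 24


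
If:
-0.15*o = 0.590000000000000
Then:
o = -3.93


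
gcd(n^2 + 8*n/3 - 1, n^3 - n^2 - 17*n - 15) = n + 3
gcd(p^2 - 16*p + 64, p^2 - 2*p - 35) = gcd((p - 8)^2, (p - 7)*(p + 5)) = 1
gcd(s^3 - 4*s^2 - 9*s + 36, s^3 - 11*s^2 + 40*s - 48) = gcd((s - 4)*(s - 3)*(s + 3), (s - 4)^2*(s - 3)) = s^2 - 7*s + 12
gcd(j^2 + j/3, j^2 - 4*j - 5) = 1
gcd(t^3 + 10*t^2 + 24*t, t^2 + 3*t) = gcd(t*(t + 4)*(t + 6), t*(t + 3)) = t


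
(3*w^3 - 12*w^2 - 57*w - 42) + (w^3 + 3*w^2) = 4*w^3 - 9*w^2 - 57*w - 42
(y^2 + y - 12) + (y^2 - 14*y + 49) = 2*y^2 - 13*y + 37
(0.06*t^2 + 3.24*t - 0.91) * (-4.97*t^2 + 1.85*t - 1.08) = -0.2982*t^4 - 15.9918*t^3 + 10.4519*t^2 - 5.1827*t + 0.9828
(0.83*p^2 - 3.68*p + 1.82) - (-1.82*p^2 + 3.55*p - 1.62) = 2.65*p^2 - 7.23*p + 3.44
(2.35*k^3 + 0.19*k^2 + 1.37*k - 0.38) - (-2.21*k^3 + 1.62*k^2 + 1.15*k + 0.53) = 4.56*k^3 - 1.43*k^2 + 0.22*k - 0.91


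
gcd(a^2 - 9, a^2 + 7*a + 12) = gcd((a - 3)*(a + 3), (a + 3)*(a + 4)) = a + 3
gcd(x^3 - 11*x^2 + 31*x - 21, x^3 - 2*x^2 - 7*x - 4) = 1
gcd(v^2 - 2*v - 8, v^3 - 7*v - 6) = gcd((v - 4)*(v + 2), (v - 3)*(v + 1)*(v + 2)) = v + 2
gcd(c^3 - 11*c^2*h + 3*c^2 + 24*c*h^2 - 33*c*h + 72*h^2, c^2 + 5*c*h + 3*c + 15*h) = c + 3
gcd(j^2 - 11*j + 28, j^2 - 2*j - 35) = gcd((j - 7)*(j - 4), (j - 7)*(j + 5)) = j - 7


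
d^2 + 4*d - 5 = (d - 1)*(d + 5)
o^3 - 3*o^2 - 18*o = o*(o - 6)*(o + 3)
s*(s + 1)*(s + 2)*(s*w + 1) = s^4*w + 3*s^3*w + s^3 + 2*s^2*w + 3*s^2 + 2*s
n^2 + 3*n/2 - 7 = (n - 2)*(n + 7/2)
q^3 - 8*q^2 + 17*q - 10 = (q - 5)*(q - 2)*(q - 1)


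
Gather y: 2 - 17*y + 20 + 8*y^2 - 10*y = 8*y^2 - 27*y + 22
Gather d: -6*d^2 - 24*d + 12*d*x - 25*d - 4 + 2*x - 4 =-6*d^2 + d*(12*x - 49) + 2*x - 8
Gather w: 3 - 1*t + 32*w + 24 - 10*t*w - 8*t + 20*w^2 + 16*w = -9*t + 20*w^2 + w*(48 - 10*t) + 27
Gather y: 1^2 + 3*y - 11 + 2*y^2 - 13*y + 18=2*y^2 - 10*y + 8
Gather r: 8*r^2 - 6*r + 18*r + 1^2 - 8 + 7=8*r^2 + 12*r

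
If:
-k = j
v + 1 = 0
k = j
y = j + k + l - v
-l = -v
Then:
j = 0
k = 0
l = -1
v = -1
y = 0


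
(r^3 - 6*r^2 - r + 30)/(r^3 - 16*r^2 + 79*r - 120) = (r + 2)/(r - 8)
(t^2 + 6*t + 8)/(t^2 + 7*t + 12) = (t + 2)/(t + 3)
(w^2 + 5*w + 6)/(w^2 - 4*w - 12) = (w + 3)/(w - 6)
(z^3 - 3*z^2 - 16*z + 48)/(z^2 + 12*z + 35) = (z^3 - 3*z^2 - 16*z + 48)/(z^2 + 12*z + 35)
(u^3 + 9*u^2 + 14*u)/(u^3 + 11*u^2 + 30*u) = (u^2 + 9*u + 14)/(u^2 + 11*u + 30)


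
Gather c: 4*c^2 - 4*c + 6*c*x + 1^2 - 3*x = 4*c^2 + c*(6*x - 4) - 3*x + 1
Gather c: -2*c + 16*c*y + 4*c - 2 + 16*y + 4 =c*(16*y + 2) + 16*y + 2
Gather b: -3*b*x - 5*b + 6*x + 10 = b*(-3*x - 5) + 6*x + 10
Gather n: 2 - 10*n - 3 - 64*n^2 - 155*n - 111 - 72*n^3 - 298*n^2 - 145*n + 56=-72*n^3 - 362*n^2 - 310*n - 56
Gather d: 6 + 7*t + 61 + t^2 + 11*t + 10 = t^2 + 18*t + 77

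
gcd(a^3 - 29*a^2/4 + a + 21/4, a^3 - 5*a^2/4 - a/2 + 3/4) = a^2 - a/4 - 3/4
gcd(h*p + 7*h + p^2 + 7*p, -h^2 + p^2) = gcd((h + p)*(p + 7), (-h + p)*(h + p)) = h + p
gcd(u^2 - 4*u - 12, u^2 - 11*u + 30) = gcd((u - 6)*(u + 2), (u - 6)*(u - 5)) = u - 6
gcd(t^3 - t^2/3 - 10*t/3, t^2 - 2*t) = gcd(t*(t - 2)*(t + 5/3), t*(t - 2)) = t^2 - 2*t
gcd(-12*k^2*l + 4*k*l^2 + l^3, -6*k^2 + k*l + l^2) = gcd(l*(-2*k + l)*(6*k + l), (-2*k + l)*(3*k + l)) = 2*k - l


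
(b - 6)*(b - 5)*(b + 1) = b^3 - 10*b^2 + 19*b + 30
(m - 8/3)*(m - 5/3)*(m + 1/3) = m^3 - 4*m^2 + 3*m + 40/27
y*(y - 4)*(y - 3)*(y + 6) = y^4 - y^3 - 30*y^2 + 72*y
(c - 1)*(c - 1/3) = c^2 - 4*c/3 + 1/3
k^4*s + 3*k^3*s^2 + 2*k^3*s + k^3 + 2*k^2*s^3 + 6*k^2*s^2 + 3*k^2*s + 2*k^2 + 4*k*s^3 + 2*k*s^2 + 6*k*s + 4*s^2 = (k + 2)*(k + s)*(k + 2*s)*(k*s + 1)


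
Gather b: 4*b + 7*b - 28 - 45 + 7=11*b - 66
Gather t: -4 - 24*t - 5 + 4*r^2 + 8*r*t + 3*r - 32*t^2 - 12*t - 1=4*r^2 + 3*r - 32*t^2 + t*(8*r - 36) - 10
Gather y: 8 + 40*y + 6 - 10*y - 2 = 30*y + 12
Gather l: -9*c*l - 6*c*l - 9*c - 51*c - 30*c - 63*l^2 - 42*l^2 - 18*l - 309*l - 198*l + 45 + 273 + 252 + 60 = -90*c - 105*l^2 + l*(-15*c - 525) + 630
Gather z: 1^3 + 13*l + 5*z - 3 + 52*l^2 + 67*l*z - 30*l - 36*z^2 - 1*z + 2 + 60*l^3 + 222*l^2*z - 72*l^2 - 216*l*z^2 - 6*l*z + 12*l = 60*l^3 - 20*l^2 - 5*l + z^2*(-216*l - 36) + z*(222*l^2 + 61*l + 4)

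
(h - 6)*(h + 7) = h^2 + h - 42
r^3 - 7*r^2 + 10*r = r*(r - 5)*(r - 2)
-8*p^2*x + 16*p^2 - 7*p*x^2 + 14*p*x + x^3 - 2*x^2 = (-8*p + x)*(p + x)*(x - 2)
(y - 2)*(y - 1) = y^2 - 3*y + 2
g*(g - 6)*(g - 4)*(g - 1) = g^4 - 11*g^3 + 34*g^2 - 24*g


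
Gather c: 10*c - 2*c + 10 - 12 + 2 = 8*c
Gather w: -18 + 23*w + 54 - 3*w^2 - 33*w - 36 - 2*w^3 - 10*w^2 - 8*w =-2*w^3 - 13*w^2 - 18*w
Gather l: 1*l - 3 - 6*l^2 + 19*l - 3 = -6*l^2 + 20*l - 6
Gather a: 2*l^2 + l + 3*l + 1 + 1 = 2*l^2 + 4*l + 2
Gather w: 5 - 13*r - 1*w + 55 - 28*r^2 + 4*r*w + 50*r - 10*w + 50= -28*r^2 + 37*r + w*(4*r - 11) + 110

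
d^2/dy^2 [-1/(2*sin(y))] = (sin(y)^2 - 2)/(2*sin(y)^3)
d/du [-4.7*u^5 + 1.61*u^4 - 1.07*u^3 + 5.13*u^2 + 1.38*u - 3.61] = -23.5*u^4 + 6.44*u^3 - 3.21*u^2 + 10.26*u + 1.38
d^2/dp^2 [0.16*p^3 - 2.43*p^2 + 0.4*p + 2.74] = 0.96*p - 4.86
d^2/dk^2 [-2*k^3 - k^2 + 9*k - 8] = -12*k - 2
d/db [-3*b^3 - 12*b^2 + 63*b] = -9*b^2 - 24*b + 63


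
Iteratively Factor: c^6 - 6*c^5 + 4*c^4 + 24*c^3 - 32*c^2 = (c + 2)*(c^5 - 8*c^4 + 20*c^3 - 16*c^2) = c*(c + 2)*(c^4 - 8*c^3 + 20*c^2 - 16*c) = c*(c - 2)*(c + 2)*(c^3 - 6*c^2 + 8*c) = c^2*(c - 2)*(c + 2)*(c^2 - 6*c + 8) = c^2*(c - 4)*(c - 2)*(c + 2)*(c - 2)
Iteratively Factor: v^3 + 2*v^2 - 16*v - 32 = (v + 4)*(v^2 - 2*v - 8) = (v - 4)*(v + 4)*(v + 2)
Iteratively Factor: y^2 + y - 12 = (y - 3)*(y + 4)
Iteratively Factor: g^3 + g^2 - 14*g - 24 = (g + 2)*(g^2 - g - 12) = (g + 2)*(g + 3)*(g - 4)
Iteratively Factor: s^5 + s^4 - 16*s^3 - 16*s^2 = (s + 1)*(s^4 - 16*s^2) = s*(s + 1)*(s^3 - 16*s) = s*(s + 1)*(s + 4)*(s^2 - 4*s) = s*(s - 4)*(s + 1)*(s + 4)*(s)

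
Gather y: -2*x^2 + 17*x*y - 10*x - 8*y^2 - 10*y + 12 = -2*x^2 - 10*x - 8*y^2 + y*(17*x - 10) + 12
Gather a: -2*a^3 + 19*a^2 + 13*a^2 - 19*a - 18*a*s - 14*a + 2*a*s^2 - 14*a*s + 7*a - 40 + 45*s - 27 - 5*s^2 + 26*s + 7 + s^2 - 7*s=-2*a^3 + 32*a^2 + a*(2*s^2 - 32*s - 26) - 4*s^2 + 64*s - 60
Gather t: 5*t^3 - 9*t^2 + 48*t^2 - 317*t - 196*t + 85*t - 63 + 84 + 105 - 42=5*t^3 + 39*t^2 - 428*t + 84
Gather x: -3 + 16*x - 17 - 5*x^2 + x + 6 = -5*x^2 + 17*x - 14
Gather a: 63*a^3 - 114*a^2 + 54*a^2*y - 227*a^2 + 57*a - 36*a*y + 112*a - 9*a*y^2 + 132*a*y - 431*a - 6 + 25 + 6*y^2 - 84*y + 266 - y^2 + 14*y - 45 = 63*a^3 + a^2*(54*y - 341) + a*(-9*y^2 + 96*y - 262) + 5*y^2 - 70*y + 240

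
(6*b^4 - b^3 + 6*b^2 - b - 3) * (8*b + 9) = 48*b^5 + 46*b^4 + 39*b^3 + 46*b^2 - 33*b - 27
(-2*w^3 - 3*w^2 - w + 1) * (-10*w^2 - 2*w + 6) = 20*w^5 + 34*w^4 + 4*w^3 - 26*w^2 - 8*w + 6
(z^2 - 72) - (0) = z^2 - 72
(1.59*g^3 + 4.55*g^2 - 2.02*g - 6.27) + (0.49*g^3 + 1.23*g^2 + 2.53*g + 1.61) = 2.08*g^3 + 5.78*g^2 + 0.51*g - 4.66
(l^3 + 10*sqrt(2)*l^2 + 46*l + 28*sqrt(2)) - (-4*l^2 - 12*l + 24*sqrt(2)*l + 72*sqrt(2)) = l^3 + 4*l^2 + 10*sqrt(2)*l^2 - 24*sqrt(2)*l + 58*l - 44*sqrt(2)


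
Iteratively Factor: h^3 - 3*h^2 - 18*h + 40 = (h - 2)*(h^2 - h - 20) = (h - 2)*(h + 4)*(h - 5)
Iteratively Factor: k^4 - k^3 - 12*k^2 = (k + 3)*(k^3 - 4*k^2) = k*(k + 3)*(k^2 - 4*k) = k*(k - 4)*(k + 3)*(k)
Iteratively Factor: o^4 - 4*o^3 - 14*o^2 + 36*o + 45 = (o + 1)*(o^3 - 5*o^2 - 9*o + 45) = (o + 1)*(o + 3)*(o^2 - 8*o + 15) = (o - 3)*(o + 1)*(o + 3)*(o - 5)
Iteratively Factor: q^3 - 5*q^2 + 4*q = (q - 1)*(q^2 - 4*q) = (q - 4)*(q - 1)*(q)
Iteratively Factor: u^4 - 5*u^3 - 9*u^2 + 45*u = (u + 3)*(u^3 - 8*u^2 + 15*u) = (u - 5)*(u + 3)*(u^2 - 3*u) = u*(u - 5)*(u + 3)*(u - 3)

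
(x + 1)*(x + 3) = x^2 + 4*x + 3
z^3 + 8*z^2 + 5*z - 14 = (z - 1)*(z + 2)*(z + 7)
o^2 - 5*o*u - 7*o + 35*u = (o - 7)*(o - 5*u)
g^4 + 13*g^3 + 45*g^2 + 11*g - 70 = (g - 1)*(g + 2)*(g + 5)*(g + 7)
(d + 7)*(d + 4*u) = d^2 + 4*d*u + 7*d + 28*u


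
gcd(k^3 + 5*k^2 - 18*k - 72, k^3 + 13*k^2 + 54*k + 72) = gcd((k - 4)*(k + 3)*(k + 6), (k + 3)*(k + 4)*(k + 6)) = k^2 + 9*k + 18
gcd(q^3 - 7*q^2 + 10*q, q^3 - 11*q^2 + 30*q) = q^2 - 5*q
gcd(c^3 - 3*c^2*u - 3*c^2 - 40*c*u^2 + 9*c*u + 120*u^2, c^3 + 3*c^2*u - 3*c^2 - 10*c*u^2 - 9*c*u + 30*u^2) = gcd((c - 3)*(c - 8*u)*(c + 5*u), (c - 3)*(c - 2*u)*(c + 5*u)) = c^2 + 5*c*u - 3*c - 15*u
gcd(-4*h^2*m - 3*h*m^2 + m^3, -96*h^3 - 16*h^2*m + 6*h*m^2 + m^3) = 4*h - m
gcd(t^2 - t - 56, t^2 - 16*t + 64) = t - 8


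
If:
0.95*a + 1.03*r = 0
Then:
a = -1.08421052631579*r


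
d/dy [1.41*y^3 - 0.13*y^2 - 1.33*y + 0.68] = 4.23*y^2 - 0.26*y - 1.33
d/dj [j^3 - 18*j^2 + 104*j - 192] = 3*j^2 - 36*j + 104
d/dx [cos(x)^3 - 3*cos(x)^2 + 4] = 3*(2 - cos(x))*sin(x)*cos(x)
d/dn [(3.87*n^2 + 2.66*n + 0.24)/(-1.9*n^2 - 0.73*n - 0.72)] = (2.2289*n^2 - 4.6608*n - 1.74)/(3.61*n^4 + 2.774*n^3 + 3.2689*n^2 + 1.0512*n + 0.5184)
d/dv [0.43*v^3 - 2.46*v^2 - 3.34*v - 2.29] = 1.29*v^2 - 4.92*v - 3.34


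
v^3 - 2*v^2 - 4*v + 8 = (v - 2)^2*(v + 2)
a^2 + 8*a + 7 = (a + 1)*(a + 7)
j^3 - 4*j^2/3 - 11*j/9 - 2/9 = (j - 2)*(j + 1/3)^2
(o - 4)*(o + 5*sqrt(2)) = o^2 - 4*o + 5*sqrt(2)*o - 20*sqrt(2)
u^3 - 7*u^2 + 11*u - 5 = (u - 5)*(u - 1)^2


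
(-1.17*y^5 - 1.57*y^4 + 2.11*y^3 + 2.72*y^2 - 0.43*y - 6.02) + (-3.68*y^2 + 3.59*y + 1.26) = -1.17*y^5 - 1.57*y^4 + 2.11*y^3 - 0.96*y^2 + 3.16*y - 4.76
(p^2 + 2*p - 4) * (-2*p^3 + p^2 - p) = -2*p^5 - 3*p^4 + 9*p^3 - 6*p^2 + 4*p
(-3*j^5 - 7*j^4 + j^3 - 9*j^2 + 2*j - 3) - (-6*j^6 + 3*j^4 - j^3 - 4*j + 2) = 6*j^6 - 3*j^5 - 10*j^4 + 2*j^3 - 9*j^2 + 6*j - 5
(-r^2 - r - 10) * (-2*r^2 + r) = 2*r^4 + r^3 + 19*r^2 - 10*r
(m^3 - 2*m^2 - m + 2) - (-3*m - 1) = m^3 - 2*m^2 + 2*m + 3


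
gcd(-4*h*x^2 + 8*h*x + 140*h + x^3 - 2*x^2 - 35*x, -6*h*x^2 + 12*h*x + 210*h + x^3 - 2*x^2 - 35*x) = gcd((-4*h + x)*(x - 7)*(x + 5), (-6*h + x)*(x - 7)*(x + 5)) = x^2 - 2*x - 35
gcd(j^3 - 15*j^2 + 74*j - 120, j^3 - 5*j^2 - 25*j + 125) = j - 5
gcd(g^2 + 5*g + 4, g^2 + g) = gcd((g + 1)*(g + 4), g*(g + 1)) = g + 1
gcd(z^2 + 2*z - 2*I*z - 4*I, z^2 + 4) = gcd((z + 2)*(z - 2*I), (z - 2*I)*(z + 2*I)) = z - 2*I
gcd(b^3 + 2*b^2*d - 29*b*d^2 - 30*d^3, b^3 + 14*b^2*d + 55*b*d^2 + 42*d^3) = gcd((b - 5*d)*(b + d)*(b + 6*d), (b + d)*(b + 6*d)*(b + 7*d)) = b^2 + 7*b*d + 6*d^2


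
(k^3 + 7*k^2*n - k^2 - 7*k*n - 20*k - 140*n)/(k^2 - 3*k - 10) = (k^2 + 7*k*n + 4*k + 28*n)/(k + 2)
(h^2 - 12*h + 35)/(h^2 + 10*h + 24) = (h^2 - 12*h + 35)/(h^2 + 10*h + 24)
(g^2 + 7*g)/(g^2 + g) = (g + 7)/(g + 1)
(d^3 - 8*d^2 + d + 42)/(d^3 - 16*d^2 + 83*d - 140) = (d^2 - d - 6)/(d^2 - 9*d + 20)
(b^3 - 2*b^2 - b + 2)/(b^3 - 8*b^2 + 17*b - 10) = (b + 1)/(b - 5)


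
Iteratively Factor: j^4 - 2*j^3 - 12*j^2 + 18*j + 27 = (j + 3)*(j^3 - 5*j^2 + 3*j + 9) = (j - 3)*(j + 3)*(j^2 - 2*j - 3) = (j - 3)^2*(j + 3)*(j + 1)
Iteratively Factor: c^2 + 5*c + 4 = (c + 1)*(c + 4)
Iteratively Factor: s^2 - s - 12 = (s + 3)*(s - 4)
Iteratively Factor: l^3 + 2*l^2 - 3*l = (l + 3)*(l^2 - l) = (l - 1)*(l + 3)*(l)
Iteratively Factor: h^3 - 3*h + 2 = (h - 1)*(h^2 + h - 2) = (h - 1)^2*(h + 2)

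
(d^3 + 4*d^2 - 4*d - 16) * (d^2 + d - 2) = d^5 + 5*d^4 - 2*d^3 - 28*d^2 - 8*d + 32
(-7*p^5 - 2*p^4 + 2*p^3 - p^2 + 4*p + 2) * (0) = 0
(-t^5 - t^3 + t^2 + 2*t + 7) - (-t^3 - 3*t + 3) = -t^5 + t^2 + 5*t + 4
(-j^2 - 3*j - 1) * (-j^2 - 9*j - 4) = j^4 + 12*j^3 + 32*j^2 + 21*j + 4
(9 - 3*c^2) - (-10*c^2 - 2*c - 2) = 7*c^2 + 2*c + 11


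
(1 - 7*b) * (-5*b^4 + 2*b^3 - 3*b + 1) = 35*b^5 - 19*b^4 + 2*b^3 + 21*b^2 - 10*b + 1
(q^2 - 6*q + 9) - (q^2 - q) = 9 - 5*q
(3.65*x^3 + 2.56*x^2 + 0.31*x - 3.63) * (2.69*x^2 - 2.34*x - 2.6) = 9.8185*x^5 - 1.6546*x^4 - 14.6465*x^3 - 17.1461*x^2 + 7.6882*x + 9.438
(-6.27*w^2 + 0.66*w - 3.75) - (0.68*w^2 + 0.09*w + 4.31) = -6.95*w^2 + 0.57*w - 8.06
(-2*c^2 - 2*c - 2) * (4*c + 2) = -8*c^3 - 12*c^2 - 12*c - 4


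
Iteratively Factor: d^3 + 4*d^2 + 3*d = (d + 1)*(d^2 + 3*d) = d*(d + 1)*(d + 3)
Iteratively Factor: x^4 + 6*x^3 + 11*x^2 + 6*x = (x + 3)*(x^3 + 3*x^2 + 2*x) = (x + 1)*(x + 3)*(x^2 + 2*x) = x*(x + 1)*(x + 3)*(x + 2)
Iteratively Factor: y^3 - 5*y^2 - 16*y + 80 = (y - 4)*(y^2 - y - 20) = (y - 5)*(y - 4)*(y + 4)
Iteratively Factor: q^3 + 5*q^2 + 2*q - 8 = (q + 2)*(q^2 + 3*q - 4) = (q - 1)*(q + 2)*(q + 4)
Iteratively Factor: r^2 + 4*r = (r)*(r + 4)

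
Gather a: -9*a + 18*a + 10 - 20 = 9*a - 10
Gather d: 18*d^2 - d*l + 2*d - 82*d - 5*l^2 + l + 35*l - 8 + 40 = 18*d^2 + d*(-l - 80) - 5*l^2 + 36*l + 32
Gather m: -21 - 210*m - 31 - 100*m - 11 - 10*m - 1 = -320*m - 64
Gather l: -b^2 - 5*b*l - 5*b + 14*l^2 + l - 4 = -b^2 - 5*b + 14*l^2 + l*(1 - 5*b) - 4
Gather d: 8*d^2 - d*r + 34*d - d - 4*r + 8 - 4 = 8*d^2 + d*(33 - r) - 4*r + 4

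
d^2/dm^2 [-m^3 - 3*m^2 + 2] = -6*m - 6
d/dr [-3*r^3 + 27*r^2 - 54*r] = -9*r^2 + 54*r - 54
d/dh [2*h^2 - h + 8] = 4*h - 1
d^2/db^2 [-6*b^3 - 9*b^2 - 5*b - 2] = -36*b - 18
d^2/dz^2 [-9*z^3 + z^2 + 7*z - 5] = 2 - 54*z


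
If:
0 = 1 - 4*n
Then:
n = 1/4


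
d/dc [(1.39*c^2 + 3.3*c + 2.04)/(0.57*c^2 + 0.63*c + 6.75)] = (-1.0053*c^2 + 16.4394*c + 20.9898)/(0.3249*c^4 + 0.7182*c^3 + 8.0919*c^2 + 8.505*c + 45.5625)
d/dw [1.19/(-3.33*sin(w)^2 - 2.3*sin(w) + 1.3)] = (7.9254*sin(w) + 2.737)*cos(w)/(3.33*sin(w)^2 + 2.3*sin(w) - 1.3)^2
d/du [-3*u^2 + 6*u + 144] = 6 - 6*u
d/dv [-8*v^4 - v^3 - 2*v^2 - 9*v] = -32*v^3 - 3*v^2 - 4*v - 9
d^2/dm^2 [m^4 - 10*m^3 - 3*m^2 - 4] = 12*m^2 - 60*m - 6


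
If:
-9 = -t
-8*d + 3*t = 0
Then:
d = 27/8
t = 9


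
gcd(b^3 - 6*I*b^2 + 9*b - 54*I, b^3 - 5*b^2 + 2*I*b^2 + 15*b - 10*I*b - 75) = b - 3*I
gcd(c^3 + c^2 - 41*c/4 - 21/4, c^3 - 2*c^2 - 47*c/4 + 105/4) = c^2 + c/2 - 21/2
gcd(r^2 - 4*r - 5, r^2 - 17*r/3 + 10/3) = r - 5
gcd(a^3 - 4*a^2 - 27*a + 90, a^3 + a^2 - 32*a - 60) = a^2 - a - 30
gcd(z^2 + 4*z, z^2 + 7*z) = z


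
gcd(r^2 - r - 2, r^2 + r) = r + 1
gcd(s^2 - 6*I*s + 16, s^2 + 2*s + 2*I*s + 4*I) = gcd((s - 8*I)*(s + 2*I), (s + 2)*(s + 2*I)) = s + 2*I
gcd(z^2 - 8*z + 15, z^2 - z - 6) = z - 3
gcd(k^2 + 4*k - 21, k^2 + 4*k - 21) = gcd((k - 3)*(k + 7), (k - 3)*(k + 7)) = k^2 + 4*k - 21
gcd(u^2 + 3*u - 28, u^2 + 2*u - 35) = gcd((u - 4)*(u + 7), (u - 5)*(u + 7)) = u + 7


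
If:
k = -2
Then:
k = -2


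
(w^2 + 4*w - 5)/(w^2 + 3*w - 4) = (w + 5)/(w + 4)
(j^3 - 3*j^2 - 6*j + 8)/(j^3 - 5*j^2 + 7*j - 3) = (j^2 - 2*j - 8)/(j^2 - 4*j + 3)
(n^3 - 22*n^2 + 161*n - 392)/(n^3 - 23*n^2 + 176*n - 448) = (n - 7)/(n - 8)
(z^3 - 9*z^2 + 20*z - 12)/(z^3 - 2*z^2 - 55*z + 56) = (z^2 - 8*z + 12)/(z^2 - z - 56)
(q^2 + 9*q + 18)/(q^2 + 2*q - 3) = (q + 6)/(q - 1)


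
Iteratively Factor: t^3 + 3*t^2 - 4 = (t - 1)*(t^2 + 4*t + 4) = (t - 1)*(t + 2)*(t + 2)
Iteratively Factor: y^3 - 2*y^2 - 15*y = (y + 3)*(y^2 - 5*y) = y*(y + 3)*(y - 5)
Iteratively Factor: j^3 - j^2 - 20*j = (j - 5)*(j^2 + 4*j) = (j - 5)*(j + 4)*(j)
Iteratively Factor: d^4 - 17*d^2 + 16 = (d - 1)*(d^3 + d^2 - 16*d - 16) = (d - 4)*(d - 1)*(d^2 + 5*d + 4) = (d - 4)*(d - 1)*(d + 1)*(d + 4)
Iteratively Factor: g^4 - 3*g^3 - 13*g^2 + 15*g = (g + 3)*(g^3 - 6*g^2 + 5*g) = (g - 1)*(g + 3)*(g^2 - 5*g) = g*(g - 1)*(g + 3)*(g - 5)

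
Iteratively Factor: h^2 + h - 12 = (h - 3)*(h + 4)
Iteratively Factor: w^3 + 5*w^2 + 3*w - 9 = (w + 3)*(w^2 + 2*w - 3) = (w - 1)*(w + 3)*(w + 3)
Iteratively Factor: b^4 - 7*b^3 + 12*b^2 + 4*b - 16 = (b + 1)*(b^3 - 8*b^2 + 20*b - 16) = (b - 2)*(b + 1)*(b^2 - 6*b + 8) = (b - 4)*(b - 2)*(b + 1)*(b - 2)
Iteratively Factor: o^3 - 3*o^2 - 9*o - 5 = (o + 1)*(o^2 - 4*o - 5) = (o - 5)*(o + 1)*(o + 1)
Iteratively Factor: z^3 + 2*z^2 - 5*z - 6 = (z + 1)*(z^2 + z - 6) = (z - 2)*(z + 1)*(z + 3)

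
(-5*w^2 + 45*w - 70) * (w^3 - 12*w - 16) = -5*w^5 + 45*w^4 - 10*w^3 - 460*w^2 + 120*w + 1120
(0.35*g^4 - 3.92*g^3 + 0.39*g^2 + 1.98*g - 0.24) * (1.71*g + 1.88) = 0.5985*g^5 - 6.0452*g^4 - 6.7027*g^3 + 4.119*g^2 + 3.312*g - 0.4512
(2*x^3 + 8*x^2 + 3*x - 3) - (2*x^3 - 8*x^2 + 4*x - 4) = 16*x^2 - x + 1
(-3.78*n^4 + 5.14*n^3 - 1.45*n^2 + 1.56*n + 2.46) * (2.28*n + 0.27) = -8.6184*n^5 + 10.6986*n^4 - 1.9182*n^3 + 3.1653*n^2 + 6.03*n + 0.6642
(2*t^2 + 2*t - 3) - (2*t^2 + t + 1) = t - 4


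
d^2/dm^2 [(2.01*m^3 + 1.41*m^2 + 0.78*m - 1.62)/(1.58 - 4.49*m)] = (-81.043602*m^3 + 85.556052*m^2 - 30.106584*m + 47.211924)/(90.518849*m^3 - 95.558874*m^2 + 33.626508*m - 3.944312)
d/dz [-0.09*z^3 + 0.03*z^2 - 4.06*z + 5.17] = -0.27*z^2 + 0.06*z - 4.06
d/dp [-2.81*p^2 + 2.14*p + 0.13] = 2.14 - 5.62*p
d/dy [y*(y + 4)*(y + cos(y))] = -y*(y + 4)*(sin(y) - 1) + y*(y + cos(y)) + (y + 4)*(y + cos(y))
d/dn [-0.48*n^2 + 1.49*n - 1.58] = 1.49 - 0.96*n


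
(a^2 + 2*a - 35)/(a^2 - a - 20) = (a + 7)/(a + 4)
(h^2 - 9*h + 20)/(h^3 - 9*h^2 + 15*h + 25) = (h - 4)/(h^2 - 4*h - 5)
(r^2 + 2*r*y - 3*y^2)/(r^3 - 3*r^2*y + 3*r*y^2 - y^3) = (r + 3*y)/(r^2 - 2*r*y + y^2)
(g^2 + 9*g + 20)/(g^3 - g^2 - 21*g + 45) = (g + 4)/(g^2 - 6*g + 9)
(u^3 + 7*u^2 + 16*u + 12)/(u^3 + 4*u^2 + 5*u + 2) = (u^2 + 5*u + 6)/(u^2 + 2*u + 1)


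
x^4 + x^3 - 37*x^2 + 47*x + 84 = (x - 4)*(x - 3)*(x + 1)*(x + 7)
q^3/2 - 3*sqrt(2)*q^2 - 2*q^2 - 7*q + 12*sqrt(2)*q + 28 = (q/2 + sqrt(2)/2)*(q - 4)*(q - 7*sqrt(2))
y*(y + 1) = y^2 + y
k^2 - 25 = (k - 5)*(k + 5)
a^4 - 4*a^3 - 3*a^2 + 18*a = a*(a - 3)^2*(a + 2)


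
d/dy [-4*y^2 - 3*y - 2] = -8*y - 3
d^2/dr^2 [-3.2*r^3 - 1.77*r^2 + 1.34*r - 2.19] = -19.2*r - 3.54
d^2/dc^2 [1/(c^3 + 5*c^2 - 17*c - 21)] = 2*(-(3*c + 5)*(c^3 + 5*c^2 - 17*c - 21) + (3*c^2 + 10*c - 17)^2)/(c^3 + 5*c^2 - 17*c - 21)^3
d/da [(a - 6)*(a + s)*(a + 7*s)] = 3*a^2 + 16*a*s - 12*a + 7*s^2 - 48*s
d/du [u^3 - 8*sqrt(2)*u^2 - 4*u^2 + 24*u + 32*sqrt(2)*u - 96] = 3*u^2 - 16*sqrt(2)*u - 8*u + 24 + 32*sqrt(2)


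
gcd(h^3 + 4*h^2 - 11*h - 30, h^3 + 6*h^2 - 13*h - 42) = h^2 - h - 6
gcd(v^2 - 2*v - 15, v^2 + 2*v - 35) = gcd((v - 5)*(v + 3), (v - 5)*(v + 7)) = v - 5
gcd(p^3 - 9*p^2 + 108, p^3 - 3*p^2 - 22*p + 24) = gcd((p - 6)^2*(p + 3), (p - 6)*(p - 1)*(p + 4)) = p - 6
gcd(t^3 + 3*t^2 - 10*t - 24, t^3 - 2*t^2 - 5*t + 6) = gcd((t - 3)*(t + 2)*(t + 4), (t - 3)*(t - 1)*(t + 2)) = t^2 - t - 6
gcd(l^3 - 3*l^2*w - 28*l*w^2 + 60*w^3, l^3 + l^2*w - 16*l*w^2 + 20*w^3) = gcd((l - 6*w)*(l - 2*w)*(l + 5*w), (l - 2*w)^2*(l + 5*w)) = -l^2 - 3*l*w + 10*w^2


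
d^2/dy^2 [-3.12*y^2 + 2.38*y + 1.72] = -6.24000000000000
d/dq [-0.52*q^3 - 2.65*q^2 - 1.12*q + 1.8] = -1.56*q^2 - 5.3*q - 1.12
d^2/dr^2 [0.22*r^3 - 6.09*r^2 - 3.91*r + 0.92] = 1.32*r - 12.18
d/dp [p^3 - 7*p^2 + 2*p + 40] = 3*p^2 - 14*p + 2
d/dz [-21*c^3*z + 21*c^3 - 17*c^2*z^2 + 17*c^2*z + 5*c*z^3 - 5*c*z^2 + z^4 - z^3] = -21*c^3 - 34*c^2*z + 17*c^2 + 15*c*z^2 - 10*c*z + 4*z^3 - 3*z^2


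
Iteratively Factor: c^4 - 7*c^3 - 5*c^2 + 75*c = (c)*(c^3 - 7*c^2 - 5*c + 75) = c*(c + 3)*(c^2 - 10*c + 25) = c*(c - 5)*(c + 3)*(c - 5)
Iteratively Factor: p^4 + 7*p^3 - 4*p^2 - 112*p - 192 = (p + 3)*(p^3 + 4*p^2 - 16*p - 64) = (p - 4)*(p + 3)*(p^2 + 8*p + 16) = (p - 4)*(p + 3)*(p + 4)*(p + 4)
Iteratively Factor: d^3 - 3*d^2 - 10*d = (d)*(d^2 - 3*d - 10) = d*(d + 2)*(d - 5)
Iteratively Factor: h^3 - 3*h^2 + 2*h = (h)*(h^2 - 3*h + 2) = h*(h - 1)*(h - 2)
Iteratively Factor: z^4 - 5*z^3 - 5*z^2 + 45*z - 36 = (z - 1)*(z^3 - 4*z^2 - 9*z + 36) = (z - 1)*(z + 3)*(z^2 - 7*z + 12) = (z - 3)*(z - 1)*(z + 3)*(z - 4)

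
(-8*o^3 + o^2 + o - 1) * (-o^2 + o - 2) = 8*o^5 - 9*o^4 + 16*o^3 - 3*o + 2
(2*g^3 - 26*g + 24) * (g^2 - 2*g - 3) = 2*g^5 - 4*g^4 - 32*g^3 + 76*g^2 + 30*g - 72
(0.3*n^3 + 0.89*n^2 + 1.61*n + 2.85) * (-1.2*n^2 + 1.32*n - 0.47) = -0.36*n^5 - 0.672*n^4 - 0.8982*n^3 - 1.7131*n^2 + 3.0053*n - 1.3395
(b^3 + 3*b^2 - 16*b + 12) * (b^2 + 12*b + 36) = b^5 + 15*b^4 + 56*b^3 - 72*b^2 - 432*b + 432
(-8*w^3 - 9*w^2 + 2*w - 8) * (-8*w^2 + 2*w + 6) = 64*w^5 + 56*w^4 - 82*w^3 + 14*w^2 - 4*w - 48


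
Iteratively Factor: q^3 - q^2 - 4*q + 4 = (q - 1)*(q^2 - 4) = (q - 2)*(q - 1)*(q + 2)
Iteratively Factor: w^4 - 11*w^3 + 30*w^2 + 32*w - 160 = (w - 4)*(w^3 - 7*w^2 + 2*w + 40) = (w - 4)*(w + 2)*(w^2 - 9*w + 20) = (w - 4)^2*(w + 2)*(w - 5)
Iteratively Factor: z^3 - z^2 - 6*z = (z - 3)*(z^2 + 2*z) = z*(z - 3)*(z + 2)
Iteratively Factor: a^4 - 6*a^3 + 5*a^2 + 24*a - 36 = (a - 3)*(a^3 - 3*a^2 - 4*a + 12) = (a - 3)^2*(a^2 - 4) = (a - 3)^2*(a - 2)*(a + 2)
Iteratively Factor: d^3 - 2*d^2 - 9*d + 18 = (d - 3)*(d^2 + d - 6) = (d - 3)*(d + 3)*(d - 2)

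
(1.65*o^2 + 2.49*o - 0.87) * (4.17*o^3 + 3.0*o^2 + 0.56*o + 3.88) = 6.8805*o^5 + 15.3333*o^4 + 4.7661*o^3 + 5.1864*o^2 + 9.174*o - 3.3756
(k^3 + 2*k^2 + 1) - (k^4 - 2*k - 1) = -k^4 + k^3 + 2*k^2 + 2*k + 2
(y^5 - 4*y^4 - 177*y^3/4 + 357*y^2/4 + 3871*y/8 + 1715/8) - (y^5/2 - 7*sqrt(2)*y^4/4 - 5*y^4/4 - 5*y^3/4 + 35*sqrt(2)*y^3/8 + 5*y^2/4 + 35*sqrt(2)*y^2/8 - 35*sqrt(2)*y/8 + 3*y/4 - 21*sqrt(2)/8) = y^5/2 - 11*y^4/4 + 7*sqrt(2)*y^4/4 - 43*y^3 - 35*sqrt(2)*y^3/8 - 35*sqrt(2)*y^2/8 + 88*y^2 + 35*sqrt(2)*y/8 + 3865*y/8 + 21*sqrt(2)/8 + 1715/8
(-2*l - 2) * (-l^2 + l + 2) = 2*l^3 - 6*l - 4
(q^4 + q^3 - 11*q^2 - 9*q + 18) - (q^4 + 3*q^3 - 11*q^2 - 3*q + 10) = -2*q^3 - 6*q + 8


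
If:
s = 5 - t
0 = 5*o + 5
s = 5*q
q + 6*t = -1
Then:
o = -1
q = 31/29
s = 155/29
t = -10/29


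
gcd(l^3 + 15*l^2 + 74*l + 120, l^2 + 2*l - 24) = l + 6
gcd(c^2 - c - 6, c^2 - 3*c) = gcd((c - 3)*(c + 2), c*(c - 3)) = c - 3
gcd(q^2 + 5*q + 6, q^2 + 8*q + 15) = q + 3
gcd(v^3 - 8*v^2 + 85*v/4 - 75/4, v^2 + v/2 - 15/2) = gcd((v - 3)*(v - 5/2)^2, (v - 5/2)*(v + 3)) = v - 5/2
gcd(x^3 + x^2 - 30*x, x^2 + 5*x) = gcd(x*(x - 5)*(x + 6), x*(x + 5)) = x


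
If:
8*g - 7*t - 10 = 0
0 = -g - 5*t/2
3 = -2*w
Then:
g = 25/27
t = -10/27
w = -3/2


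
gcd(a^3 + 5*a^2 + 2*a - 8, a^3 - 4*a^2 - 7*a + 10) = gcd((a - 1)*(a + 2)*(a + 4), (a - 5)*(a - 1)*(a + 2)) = a^2 + a - 2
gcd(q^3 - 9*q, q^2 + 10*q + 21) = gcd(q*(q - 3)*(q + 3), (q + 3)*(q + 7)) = q + 3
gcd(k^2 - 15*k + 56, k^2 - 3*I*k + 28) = 1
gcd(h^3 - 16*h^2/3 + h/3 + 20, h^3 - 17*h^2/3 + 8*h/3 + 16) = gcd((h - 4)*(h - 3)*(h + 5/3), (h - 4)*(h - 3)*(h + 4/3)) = h^2 - 7*h + 12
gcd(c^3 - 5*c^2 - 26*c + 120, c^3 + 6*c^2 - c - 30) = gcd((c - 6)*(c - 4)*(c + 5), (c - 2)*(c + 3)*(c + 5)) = c + 5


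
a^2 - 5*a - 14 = (a - 7)*(a + 2)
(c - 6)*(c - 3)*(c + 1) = c^3 - 8*c^2 + 9*c + 18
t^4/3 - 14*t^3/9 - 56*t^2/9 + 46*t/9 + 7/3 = (t/3 + 1)*(t - 7)*(t - 1)*(t + 1/3)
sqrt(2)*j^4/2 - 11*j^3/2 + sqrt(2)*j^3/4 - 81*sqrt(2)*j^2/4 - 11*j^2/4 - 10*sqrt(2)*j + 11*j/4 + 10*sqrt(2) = (j - 1/2)*(j - 8*sqrt(2))*(j + 5*sqrt(2)/2)*(sqrt(2)*j/2 + sqrt(2)/2)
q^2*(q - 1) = q^3 - q^2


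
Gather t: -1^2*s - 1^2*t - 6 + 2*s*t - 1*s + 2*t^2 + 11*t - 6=-2*s + 2*t^2 + t*(2*s + 10) - 12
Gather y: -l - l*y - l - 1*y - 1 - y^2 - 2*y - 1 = -2*l - y^2 + y*(-l - 3) - 2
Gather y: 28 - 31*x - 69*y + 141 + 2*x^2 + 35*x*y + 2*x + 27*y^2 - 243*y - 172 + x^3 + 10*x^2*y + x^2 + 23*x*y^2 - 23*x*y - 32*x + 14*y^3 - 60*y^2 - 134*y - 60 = x^3 + 3*x^2 - 61*x + 14*y^3 + y^2*(23*x - 33) + y*(10*x^2 + 12*x - 446) - 63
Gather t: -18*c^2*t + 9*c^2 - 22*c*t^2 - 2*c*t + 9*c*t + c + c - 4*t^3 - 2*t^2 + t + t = 9*c^2 + 2*c - 4*t^3 + t^2*(-22*c - 2) + t*(-18*c^2 + 7*c + 2)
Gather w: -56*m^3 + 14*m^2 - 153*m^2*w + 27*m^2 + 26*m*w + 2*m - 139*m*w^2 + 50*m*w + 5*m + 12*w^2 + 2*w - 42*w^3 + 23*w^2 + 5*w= -56*m^3 + 41*m^2 + 7*m - 42*w^3 + w^2*(35 - 139*m) + w*(-153*m^2 + 76*m + 7)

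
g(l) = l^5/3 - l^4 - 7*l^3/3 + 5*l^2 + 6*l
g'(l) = 5*l^4/3 - 4*l^3 - 7*l^2 + 10*l + 6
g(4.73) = 181.97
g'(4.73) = 307.64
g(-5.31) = -1743.74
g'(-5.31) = 1679.45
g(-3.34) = -140.32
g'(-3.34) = 250.96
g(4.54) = 130.04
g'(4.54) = 240.88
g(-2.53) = -20.91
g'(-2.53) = 68.96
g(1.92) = 8.54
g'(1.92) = -6.27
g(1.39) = 9.73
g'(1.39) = 1.85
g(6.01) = 1019.15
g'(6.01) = 1119.37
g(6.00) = 1008.00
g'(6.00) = 1110.00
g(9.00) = 11880.00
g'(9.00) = 7548.00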